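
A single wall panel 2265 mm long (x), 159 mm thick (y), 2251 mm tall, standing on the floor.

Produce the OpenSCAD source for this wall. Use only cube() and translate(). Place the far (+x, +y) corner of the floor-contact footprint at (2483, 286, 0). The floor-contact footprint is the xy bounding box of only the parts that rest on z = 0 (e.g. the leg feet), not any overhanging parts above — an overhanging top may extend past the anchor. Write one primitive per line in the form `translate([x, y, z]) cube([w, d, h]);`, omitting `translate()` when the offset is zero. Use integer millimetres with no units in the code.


translate([218, 127, 0]) cube([2265, 159, 2251]);


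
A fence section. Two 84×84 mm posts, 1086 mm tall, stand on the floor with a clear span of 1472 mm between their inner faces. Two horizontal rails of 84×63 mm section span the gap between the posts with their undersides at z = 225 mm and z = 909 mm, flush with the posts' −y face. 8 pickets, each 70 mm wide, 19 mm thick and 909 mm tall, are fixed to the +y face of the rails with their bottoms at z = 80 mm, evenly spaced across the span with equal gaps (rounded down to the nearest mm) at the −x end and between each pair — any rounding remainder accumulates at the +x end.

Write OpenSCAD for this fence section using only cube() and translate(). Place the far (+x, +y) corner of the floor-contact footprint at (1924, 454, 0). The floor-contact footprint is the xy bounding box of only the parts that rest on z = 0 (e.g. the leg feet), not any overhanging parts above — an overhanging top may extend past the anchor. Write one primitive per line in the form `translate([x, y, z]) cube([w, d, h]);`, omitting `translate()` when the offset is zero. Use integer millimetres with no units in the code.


translate([284, 370, 0]) cube([84, 84, 1086]);
translate([1840, 370, 0]) cube([84, 84, 1086]);
translate([368, 370, 225]) cube([1472, 84, 63]);
translate([368, 370, 909]) cube([1472, 84, 63]);
translate([469, 454, 80]) cube([70, 19, 909]);
translate([640, 454, 80]) cube([70, 19, 909]);
translate([811, 454, 80]) cube([70, 19, 909]);
translate([982, 454, 80]) cube([70, 19, 909]);
translate([1153, 454, 80]) cube([70, 19, 909]);
translate([1324, 454, 80]) cube([70, 19, 909]);
translate([1495, 454, 80]) cube([70, 19, 909]);
translate([1666, 454, 80]) cube([70, 19, 909]);


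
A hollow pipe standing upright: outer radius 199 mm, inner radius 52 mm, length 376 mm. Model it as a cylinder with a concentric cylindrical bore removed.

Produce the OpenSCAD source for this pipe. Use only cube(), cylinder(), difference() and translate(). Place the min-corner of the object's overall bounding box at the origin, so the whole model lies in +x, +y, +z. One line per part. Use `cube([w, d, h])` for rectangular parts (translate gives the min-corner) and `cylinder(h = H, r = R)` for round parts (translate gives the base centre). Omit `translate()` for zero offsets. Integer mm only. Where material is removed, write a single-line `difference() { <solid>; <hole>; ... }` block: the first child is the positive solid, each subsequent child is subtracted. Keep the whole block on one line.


difference() { translate([199, 199, 0]) cylinder(h = 376, r = 199); translate([199, 199, 0]) cylinder(h = 376, r = 52); }


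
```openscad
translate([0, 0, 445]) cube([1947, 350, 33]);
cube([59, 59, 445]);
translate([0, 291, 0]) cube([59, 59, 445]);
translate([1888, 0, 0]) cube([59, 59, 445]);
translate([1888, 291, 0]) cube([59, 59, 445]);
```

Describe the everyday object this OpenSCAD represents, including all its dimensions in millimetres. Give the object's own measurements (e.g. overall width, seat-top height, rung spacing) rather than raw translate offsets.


A long wooden bench with a 1947 mm (x) × 350 mm (y) seat, 33 mm thick, its top surface 478 mm above the floor. Four 59 mm square legs at the seat corners, flush with the edges, run from z = 0 to the seat underside.


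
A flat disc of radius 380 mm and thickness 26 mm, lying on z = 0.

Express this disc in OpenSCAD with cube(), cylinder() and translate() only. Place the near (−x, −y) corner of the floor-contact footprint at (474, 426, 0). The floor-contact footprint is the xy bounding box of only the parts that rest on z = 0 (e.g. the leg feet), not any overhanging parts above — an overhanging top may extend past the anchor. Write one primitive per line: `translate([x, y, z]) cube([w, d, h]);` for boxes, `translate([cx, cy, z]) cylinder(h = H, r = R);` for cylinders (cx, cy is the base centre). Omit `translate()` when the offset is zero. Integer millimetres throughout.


translate([854, 806, 0]) cylinder(h = 26, r = 380);


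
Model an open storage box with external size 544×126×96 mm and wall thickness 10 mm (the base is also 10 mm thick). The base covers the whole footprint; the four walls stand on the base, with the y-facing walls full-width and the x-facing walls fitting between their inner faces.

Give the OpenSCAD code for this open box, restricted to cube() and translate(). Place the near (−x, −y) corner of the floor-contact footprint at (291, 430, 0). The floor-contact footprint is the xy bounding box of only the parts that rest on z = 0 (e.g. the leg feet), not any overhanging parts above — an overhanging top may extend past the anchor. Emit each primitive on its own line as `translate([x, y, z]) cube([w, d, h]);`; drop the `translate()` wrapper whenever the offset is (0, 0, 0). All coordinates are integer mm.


translate([291, 430, 0]) cube([544, 126, 10]);
translate([291, 430, 10]) cube([544, 10, 86]);
translate([291, 546, 10]) cube([544, 10, 86]);
translate([291, 440, 10]) cube([10, 106, 86]);
translate([825, 440, 10]) cube([10, 106, 86]);


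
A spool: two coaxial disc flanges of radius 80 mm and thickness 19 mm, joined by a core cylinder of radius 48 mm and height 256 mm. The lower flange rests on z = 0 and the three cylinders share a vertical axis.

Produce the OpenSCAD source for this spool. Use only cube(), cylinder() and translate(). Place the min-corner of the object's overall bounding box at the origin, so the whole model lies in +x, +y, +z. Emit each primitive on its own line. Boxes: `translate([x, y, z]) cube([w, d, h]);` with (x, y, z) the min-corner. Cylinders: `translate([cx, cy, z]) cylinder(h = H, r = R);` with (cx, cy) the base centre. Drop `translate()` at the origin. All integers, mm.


translate([80, 80, 0]) cylinder(h = 19, r = 80);
translate([80, 80, 19]) cylinder(h = 256, r = 48);
translate([80, 80, 275]) cylinder(h = 19, r = 80);


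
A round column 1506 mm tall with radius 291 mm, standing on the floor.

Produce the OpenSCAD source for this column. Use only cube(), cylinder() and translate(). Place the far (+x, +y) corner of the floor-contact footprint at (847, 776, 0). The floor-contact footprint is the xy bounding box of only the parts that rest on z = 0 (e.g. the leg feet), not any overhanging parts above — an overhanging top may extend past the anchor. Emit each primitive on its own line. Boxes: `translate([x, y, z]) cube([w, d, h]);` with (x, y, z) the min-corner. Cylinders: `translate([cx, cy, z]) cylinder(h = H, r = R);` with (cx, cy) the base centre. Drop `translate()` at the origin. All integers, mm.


translate([556, 485, 0]) cylinder(h = 1506, r = 291);


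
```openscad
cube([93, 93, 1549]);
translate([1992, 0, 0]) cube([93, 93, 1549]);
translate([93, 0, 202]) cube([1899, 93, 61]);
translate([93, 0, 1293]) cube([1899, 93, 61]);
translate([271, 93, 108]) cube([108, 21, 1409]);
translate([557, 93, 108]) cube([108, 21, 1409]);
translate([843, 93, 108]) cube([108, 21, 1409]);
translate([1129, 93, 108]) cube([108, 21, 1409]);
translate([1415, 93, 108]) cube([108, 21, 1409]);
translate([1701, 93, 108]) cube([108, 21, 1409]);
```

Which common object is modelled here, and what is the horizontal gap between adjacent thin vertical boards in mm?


A fence section. The picket gap is 178 mm.

Two posts, two rails, 6 pickets — a fence section. Span 1899 mm holds 6 pickets of 108 mm with 7 equal gaps: ⌊(1899 − 6·108) / 7⌋ = 178 mm.


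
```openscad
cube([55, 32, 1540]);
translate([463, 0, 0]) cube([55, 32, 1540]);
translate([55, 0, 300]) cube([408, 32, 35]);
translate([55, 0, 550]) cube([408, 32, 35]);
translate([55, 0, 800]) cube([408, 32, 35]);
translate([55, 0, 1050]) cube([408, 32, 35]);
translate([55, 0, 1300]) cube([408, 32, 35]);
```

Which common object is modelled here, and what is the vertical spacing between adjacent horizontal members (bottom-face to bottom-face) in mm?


A ladder. The rung spacing is 250 mm.

Two tall 55×32 posts with 5 short bars between them — a ladder. Adjacent rungs sit at z = 300 and z = 550, so the spacing is 550 − 300 = 250 mm.


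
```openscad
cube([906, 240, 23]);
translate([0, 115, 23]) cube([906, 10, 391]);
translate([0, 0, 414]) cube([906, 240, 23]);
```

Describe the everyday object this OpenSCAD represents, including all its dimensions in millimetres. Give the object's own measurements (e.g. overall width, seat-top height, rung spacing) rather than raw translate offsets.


An I-beam lying along x, 906 mm long. Overall section height 437 mm. Two flanges 240 mm wide (y) and 23 mm thick, one on the floor and one at the top; a web 10 mm thick runs between them, centred on the flange width.


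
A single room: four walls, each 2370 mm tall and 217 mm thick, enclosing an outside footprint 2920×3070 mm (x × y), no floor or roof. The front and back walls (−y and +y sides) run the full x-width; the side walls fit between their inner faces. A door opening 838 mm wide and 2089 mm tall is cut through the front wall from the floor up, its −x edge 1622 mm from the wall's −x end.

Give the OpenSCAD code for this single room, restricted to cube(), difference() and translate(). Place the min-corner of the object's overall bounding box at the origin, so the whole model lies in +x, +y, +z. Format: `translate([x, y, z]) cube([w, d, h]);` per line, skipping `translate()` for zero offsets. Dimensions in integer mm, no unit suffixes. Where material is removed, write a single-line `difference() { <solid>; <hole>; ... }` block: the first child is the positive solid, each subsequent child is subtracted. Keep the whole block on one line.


difference() { cube([2920, 217, 2370]); translate([1622, 0, 0]) cube([838, 217, 2089]); }
translate([0, 2853, 0]) cube([2920, 217, 2370]);
translate([0, 217, 0]) cube([217, 2636, 2370]);
translate([2703, 217, 0]) cube([217, 2636, 2370]);


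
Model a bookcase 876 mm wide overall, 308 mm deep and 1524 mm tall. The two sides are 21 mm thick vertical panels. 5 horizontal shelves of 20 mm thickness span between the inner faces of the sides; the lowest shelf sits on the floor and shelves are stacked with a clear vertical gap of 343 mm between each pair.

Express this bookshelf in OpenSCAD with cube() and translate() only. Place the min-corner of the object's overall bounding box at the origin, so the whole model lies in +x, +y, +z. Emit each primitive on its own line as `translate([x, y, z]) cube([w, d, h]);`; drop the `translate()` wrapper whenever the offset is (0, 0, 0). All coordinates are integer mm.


cube([21, 308, 1524]);
translate([855, 0, 0]) cube([21, 308, 1524]);
translate([21, 0, 0]) cube([834, 308, 20]);
translate([21, 0, 363]) cube([834, 308, 20]);
translate([21, 0, 726]) cube([834, 308, 20]);
translate([21, 0, 1089]) cube([834, 308, 20]);
translate([21, 0, 1452]) cube([834, 308, 20]);


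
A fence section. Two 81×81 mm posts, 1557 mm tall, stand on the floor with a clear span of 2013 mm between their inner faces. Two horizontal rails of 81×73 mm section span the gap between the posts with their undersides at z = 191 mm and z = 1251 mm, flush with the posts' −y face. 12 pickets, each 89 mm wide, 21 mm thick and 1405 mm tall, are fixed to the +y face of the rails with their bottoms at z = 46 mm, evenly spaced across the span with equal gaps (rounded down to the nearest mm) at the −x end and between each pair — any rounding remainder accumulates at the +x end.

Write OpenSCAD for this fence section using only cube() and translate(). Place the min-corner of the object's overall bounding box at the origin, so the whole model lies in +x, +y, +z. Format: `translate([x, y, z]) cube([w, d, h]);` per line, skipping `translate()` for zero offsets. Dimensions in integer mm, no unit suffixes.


cube([81, 81, 1557]);
translate([2094, 0, 0]) cube([81, 81, 1557]);
translate([81, 0, 191]) cube([2013, 81, 73]);
translate([81, 0, 1251]) cube([2013, 81, 73]);
translate([153, 81, 46]) cube([89, 21, 1405]);
translate([314, 81, 46]) cube([89, 21, 1405]);
translate([475, 81, 46]) cube([89, 21, 1405]);
translate([636, 81, 46]) cube([89, 21, 1405]);
translate([797, 81, 46]) cube([89, 21, 1405]);
translate([958, 81, 46]) cube([89, 21, 1405]);
translate([1119, 81, 46]) cube([89, 21, 1405]);
translate([1280, 81, 46]) cube([89, 21, 1405]);
translate([1441, 81, 46]) cube([89, 21, 1405]);
translate([1602, 81, 46]) cube([89, 21, 1405]);
translate([1763, 81, 46]) cube([89, 21, 1405]);
translate([1924, 81, 46]) cube([89, 21, 1405]);


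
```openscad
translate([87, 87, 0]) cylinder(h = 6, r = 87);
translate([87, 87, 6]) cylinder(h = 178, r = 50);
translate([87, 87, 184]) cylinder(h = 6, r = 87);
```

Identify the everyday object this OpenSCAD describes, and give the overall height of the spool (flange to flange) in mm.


A spool. The overall height is 190 mm.

Three coaxial cylinders, large–small–large — a spool. Two 6 mm flanges and a 178 mm core give 6 + 178 + 6 = 190 mm.


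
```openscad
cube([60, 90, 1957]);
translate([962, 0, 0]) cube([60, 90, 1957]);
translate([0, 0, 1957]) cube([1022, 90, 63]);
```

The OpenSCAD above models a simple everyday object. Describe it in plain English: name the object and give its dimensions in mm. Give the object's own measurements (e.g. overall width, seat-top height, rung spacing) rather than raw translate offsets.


A door frame. The clear opening is 902 mm wide and 1957 mm high. Two 60 mm wide jambs, 90 mm deep, stand either side of the opening from the floor to the top of the opening. A 63 mm thick head sits across the top of both jambs, spanning the full outside width of the frame.


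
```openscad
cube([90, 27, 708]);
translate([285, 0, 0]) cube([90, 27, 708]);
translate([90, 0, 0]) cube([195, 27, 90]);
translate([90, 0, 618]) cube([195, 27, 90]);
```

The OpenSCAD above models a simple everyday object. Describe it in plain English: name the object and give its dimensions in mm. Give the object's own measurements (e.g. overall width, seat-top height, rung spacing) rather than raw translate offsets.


A rectangular picture frame lying in the x–z plane (depth along y). The opening is 195 mm wide (x) by 528 mm tall (z), surrounded by a border 90 mm wide on all four sides. The frame is 27 mm deep and is made of two full-height vertical stiles with two horizontal rails fitted between them.


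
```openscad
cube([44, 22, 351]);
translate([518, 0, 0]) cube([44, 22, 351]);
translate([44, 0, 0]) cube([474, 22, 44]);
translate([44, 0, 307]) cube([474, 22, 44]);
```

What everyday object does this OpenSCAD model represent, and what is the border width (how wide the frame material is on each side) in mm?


A picture frame. The border width is 44 mm.

Four thin pieces enclosing a rectangular opening — a picture frame. The two full-height stiles are 351 mm tall; the top rail sits at z = 307 and is 44 mm tall, so the border above the opening is 351 − 307 = 44 mm, matching the stile x-width.


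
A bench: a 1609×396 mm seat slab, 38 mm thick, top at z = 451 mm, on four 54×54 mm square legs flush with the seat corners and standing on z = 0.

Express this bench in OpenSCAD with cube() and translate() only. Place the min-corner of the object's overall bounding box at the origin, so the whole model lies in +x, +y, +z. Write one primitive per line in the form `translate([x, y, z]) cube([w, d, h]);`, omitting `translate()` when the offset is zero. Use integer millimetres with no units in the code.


translate([0, 0, 413]) cube([1609, 396, 38]);
cube([54, 54, 413]);
translate([0, 342, 0]) cube([54, 54, 413]);
translate([1555, 0, 0]) cube([54, 54, 413]);
translate([1555, 342, 0]) cube([54, 54, 413]);


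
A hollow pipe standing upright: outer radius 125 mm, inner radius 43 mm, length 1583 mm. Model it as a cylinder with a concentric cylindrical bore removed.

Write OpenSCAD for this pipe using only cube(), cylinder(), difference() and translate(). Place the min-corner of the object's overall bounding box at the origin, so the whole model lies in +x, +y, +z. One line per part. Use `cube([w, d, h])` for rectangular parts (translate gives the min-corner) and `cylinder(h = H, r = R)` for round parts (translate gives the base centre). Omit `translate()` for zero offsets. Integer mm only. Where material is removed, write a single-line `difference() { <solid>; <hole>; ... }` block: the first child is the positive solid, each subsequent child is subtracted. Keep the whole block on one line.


difference() { translate([125, 125, 0]) cylinder(h = 1583, r = 125); translate([125, 125, 0]) cylinder(h = 1583, r = 43); }


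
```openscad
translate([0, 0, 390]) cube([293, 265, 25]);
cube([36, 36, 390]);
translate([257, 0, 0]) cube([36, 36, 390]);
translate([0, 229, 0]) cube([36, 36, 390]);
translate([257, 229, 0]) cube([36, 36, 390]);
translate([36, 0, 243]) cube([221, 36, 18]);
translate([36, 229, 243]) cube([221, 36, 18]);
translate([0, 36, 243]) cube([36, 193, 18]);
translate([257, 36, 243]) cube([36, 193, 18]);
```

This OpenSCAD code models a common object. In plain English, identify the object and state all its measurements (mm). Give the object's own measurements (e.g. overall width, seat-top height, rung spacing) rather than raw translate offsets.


A four-legged stool. The seat is a 293×265×25 mm slab whose top surface is at z = 415 mm; four square legs, each 36×36 mm in cross-section, run from the floor (z = 0) to the underside of the seat, each flush with a corner of the seat. Four stretchers, 36 mm wide and 18 mm tall, connect adjacent legs with their undersides at z = 243 mm, each running between the inner faces of the legs it joins and aligned with the legs' outer faces on the other axis.


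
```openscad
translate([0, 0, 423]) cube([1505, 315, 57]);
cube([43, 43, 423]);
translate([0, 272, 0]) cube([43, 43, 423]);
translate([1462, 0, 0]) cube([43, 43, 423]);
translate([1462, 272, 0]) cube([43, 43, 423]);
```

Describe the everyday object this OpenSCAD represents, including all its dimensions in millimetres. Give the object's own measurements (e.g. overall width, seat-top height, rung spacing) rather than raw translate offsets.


A bench: a 1505×315 mm seat slab, 57 mm thick, top at z = 480 mm, on four 43×43 mm square legs flush with the seat corners and standing on z = 0.


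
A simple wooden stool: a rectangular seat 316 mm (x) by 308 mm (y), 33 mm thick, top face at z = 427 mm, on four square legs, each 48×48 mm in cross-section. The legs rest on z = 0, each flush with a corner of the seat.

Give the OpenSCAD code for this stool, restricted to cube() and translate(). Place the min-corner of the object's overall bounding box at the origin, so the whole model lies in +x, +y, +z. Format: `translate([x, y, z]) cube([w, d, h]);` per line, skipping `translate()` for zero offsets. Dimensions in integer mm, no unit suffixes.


translate([0, 0, 394]) cube([316, 308, 33]);
cube([48, 48, 394]);
translate([268, 0, 0]) cube([48, 48, 394]);
translate([0, 260, 0]) cube([48, 48, 394]);
translate([268, 260, 0]) cube([48, 48, 394]);


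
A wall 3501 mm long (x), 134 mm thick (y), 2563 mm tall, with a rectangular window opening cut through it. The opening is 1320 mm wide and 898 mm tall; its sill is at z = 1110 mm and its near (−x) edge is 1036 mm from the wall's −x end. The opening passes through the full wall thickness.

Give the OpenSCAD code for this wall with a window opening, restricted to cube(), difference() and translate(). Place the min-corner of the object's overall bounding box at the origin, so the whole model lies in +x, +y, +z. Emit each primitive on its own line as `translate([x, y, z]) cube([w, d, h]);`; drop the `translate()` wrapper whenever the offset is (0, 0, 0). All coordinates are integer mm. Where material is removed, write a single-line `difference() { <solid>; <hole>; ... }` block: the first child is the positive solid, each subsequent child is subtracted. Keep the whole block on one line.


difference() { cube([3501, 134, 2563]); translate([1036, 0, 1110]) cube([1320, 134, 898]); }


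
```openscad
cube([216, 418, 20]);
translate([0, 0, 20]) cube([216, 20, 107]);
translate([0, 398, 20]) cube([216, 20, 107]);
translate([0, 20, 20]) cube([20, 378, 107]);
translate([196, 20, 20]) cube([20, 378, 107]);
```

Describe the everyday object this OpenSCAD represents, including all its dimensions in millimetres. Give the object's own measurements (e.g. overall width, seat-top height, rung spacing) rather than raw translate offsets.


An open-topped rectangular box: outside dimensions 216×418×127 mm, with a uniform wall and base thickness of 20 mm. The base is a full 216×418 slab on the floor; four walls sit on top of the base. The front and back walls (the −y and +y sides) span the full width; the two side walls fit between them.


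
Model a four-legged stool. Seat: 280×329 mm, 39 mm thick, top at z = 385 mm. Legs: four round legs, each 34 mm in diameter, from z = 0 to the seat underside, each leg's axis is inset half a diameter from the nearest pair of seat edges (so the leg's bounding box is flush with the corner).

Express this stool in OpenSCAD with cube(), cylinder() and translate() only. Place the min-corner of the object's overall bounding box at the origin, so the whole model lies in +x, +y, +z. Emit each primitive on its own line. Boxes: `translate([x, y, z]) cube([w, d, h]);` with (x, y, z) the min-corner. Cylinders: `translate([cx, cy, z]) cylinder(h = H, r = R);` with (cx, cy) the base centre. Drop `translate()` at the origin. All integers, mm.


translate([0, 0, 346]) cube([280, 329, 39]);
translate([17, 17, 0]) cylinder(h = 346, r = 17);
translate([263, 17, 0]) cylinder(h = 346, r = 17);
translate([17, 312, 0]) cylinder(h = 346, r = 17);
translate([263, 312, 0]) cylinder(h = 346, r = 17);


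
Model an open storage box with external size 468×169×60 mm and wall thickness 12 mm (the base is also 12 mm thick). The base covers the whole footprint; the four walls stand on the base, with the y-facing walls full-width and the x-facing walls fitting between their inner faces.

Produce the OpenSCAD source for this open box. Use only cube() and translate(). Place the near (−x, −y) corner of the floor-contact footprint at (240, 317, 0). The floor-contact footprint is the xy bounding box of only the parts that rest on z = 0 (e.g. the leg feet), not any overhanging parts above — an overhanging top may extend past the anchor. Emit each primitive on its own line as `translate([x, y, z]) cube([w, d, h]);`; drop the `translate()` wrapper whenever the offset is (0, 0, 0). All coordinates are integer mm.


translate([240, 317, 0]) cube([468, 169, 12]);
translate([240, 317, 12]) cube([468, 12, 48]);
translate([240, 474, 12]) cube([468, 12, 48]);
translate([240, 329, 12]) cube([12, 145, 48]);
translate([696, 329, 12]) cube([12, 145, 48]);


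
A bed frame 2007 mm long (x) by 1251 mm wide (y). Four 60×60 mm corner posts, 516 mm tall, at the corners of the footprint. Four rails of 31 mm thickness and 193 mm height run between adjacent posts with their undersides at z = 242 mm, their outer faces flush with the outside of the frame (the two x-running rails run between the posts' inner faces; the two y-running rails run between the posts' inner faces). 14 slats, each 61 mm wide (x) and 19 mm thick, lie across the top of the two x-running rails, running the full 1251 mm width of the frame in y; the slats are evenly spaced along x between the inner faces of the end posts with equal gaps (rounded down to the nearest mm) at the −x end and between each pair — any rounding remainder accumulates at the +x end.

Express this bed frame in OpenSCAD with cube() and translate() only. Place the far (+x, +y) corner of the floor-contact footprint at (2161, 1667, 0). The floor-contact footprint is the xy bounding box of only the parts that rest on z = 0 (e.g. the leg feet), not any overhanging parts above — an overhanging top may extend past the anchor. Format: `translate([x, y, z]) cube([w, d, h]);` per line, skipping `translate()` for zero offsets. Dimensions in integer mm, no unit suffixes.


// slat z = rail_z + rail_h = 242 + 193 = 435
// slat gap = ⌊(1887 − 14·61) / 15⌋ = 68
translate([154, 416, 0]) cube([60, 60, 516]);
translate([154, 1607, 0]) cube([60, 60, 516]);
translate([2101, 416, 0]) cube([60, 60, 516]);
translate([2101, 1607, 0]) cube([60, 60, 516]);
translate([214, 416, 242]) cube([1887, 31, 193]);
translate([214, 1636, 242]) cube([1887, 31, 193]);
translate([154, 476, 242]) cube([31, 1131, 193]);
translate([2130, 476, 242]) cube([31, 1131, 193]);
translate([282, 416, 435]) cube([61, 1251, 19]);
translate([411, 416, 435]) cube([61, 1251, 19]);
translate([540, 416, 435]) cube([61, 1251, 19]);
translate([669, 416, 435]) cube([61, 1251, 19]);
translate([798, 416, 435]) cube([61, 1251, 19]);
translate([927, 416, 435]) cube([61, 1251, 19]);
translate([1056, 416, 435]) cube([61, 1251, 19]);
translate([1185, 416, 435]) cube([61, 1251, 19]);
translate([1314, 416, 435]) cube([61, 1251, 19]);
translate([1443, 416, 435]) cube([61, 1251, 19]);
translate([1572, 416, 435]) cube([61, 1251, 19]);
translate([1701, 416, 435]) cube([61, 1251, 19]);
translate([1830, 416, 435]) cube([61, 1251, 19]);
translate([1959, 416, 435]) cube([61, 1251, 19]);


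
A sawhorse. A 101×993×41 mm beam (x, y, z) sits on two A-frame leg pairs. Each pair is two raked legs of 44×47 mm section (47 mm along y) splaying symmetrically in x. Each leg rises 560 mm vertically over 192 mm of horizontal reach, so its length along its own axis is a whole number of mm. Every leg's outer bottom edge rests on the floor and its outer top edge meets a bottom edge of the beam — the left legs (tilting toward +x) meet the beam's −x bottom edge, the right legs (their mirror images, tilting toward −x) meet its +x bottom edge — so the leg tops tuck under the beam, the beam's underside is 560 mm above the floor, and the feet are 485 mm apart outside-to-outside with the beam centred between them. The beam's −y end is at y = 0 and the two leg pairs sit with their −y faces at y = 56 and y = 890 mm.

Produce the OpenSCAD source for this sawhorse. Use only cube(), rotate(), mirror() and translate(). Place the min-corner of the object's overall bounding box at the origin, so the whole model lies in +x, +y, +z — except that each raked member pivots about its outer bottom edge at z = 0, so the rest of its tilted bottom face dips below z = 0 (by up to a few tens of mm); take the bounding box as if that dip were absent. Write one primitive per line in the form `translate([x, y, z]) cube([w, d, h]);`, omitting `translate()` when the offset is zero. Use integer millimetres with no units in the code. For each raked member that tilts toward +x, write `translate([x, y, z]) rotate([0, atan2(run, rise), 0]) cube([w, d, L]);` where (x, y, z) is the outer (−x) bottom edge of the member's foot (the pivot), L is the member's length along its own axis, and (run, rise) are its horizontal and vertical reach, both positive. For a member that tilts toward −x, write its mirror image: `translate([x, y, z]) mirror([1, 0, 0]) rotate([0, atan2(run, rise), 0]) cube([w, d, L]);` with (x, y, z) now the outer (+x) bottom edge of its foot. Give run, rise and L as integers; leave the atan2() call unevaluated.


translate([192, 0, 560]) cube([101, 993, 41]);
translate([0, 56, 0]) rotate([0, atan2(192, 560), 0]) cube([44, 47, 592]);
translate([485, 56, 0]) mirror([1, 0, 0]) rotate([0, atan2(192, 560), 0]) cube([44, 47, 592]);
translate([0, 890, 0]) rotate([0, atan2(192, 560), 0]) cube([44, 47, 592]);
translate([485, 890, 0]) mirror([1, 0, 0]) rotate([0, atan2(192, 560), 0]) cube([44, 47, 592]);


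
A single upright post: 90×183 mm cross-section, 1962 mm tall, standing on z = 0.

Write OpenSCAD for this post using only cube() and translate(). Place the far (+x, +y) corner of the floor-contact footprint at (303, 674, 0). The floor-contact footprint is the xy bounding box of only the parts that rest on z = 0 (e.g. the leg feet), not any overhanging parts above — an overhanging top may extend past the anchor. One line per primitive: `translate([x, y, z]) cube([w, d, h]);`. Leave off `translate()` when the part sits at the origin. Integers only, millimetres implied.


translate([213, 491, 0]) cube([90, 183, 1962]);


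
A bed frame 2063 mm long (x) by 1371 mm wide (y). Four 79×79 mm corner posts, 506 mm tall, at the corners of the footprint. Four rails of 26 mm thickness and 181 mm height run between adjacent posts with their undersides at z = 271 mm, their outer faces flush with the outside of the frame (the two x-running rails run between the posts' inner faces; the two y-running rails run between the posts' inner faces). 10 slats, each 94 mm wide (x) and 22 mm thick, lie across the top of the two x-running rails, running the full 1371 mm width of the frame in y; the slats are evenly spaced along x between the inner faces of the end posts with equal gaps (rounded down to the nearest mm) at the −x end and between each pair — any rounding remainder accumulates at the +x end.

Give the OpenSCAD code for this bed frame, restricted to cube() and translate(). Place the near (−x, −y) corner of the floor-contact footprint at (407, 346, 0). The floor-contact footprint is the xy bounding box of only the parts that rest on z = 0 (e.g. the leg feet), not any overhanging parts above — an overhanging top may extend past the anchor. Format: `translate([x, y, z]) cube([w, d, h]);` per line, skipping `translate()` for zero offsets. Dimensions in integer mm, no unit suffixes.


translate([407, 346, 0]) cube([79, 79, 506]);
translate([407, 1638, 0]) cube([79, 79, 506]);
translate([2391, 346, 0]) cube([79, 79, 506]);
translate([2391, 1638, 0]) cube([79, 79, 506]);
translate([486, 346, 271]) cube([1905, 26, 181]);
translate([486, 1691, 271]) cube([1905, 26, 181]);
translate([407, 425, 271]) cube([26, 1213, 181]);
translate([2444, 425, 271]) cube([26, 1213, 181]);
translate([573, 346, 452]) cube([94, 1371, 22]);
translate([754, 346, 452]) cube([94, 1371, 22]);
translate([935, 346, 452]) cube([94, 1371, 22]);
translate([1116, 346, 452]) cube([94, 1371, 22]);
translate([1297, 346, 452]) cube([94, 1371, 22]);
translate([1478, 346, 452]) cube([94, 1371, 22]);
translate([1659, 346, 452]) cube([94, 1371, 22]);
translate([1840, 346, 452]) cube([94, 1371, 22]);
translate([2021, 346, 452]) cube([94, 1371, 22]);
translate([2202, 346, 452]) cube([94, 1371, 22]);


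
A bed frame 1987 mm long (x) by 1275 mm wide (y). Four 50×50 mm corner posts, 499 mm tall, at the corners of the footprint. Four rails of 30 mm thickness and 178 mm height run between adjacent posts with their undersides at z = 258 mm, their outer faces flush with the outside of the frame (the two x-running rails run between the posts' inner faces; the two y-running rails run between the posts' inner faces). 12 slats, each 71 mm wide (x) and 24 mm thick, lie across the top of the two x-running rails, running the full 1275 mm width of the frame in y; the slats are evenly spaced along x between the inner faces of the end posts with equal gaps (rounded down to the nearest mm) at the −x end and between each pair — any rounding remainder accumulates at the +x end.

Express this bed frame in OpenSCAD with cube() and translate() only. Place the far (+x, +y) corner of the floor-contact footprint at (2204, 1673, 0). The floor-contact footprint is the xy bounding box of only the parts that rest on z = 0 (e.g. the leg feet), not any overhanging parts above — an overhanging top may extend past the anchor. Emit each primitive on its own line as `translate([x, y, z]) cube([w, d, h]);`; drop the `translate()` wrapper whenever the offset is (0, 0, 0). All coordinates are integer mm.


translate([217, 398, 0]) cube([50, 50, 499]);
translate([217, 1623, 0]) cube([50, 50, 499]);
translate([2154, 398, 0]) cube([50, 50, 499]);
translate([2154, 1623, 0]) cube([50, 50, 499]);
translate([267, 398, 258]) cube([1887, 30, 178]);
translate([267, 1643, 258]) cube([1887, 30, 178]);
translate([217, 448, 258]) cube([30, 1175, 178]);
translate([2174, 448, 258]) cube([30, 1175, 178]);
translate([346, 398, 436]) cube([71, 1275, 24]);
translate([496, 398, 436]) cube([71, 1275, 24]);
translate([646, 398, 436]) cube([71, 1275, 24]);
translate([796, 398, 436]) cube([71, 1275, 24]);
translate([946, 398, 436]) cube([71, 1275, 24]);
translate([1096, 398, 436]) cube([71, 1275, 24]);
translate([1246, 398, 436]) cube([71, 1275, 24]);
translate([1396, 398, 436]) cube([71, 1275, 24]);
translate([1546, 398, 436]) cube([71, 1275, 24]);
translate([1696, 398, 436]) cube([71, 1275, 24]);
translate([1846, 398, 436]) cube([71, 1275, 24]);
translate([1996, 398, 436]) cube([71, 1275, 24]);


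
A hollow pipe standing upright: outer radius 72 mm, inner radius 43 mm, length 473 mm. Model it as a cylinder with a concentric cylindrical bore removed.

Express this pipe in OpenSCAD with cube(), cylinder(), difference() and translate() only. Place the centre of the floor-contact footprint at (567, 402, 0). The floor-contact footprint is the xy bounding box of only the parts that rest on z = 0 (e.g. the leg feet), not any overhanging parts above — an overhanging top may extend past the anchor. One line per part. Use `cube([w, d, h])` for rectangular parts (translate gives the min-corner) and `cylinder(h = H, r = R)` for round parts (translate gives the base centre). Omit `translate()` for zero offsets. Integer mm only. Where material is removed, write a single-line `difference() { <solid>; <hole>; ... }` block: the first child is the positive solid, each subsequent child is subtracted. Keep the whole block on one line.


difference() { translate([567, 402, 0]) cylinder(h = 473, r = 72); translate([567, 402, 0]) cylinder(h = 473, r = 43); }


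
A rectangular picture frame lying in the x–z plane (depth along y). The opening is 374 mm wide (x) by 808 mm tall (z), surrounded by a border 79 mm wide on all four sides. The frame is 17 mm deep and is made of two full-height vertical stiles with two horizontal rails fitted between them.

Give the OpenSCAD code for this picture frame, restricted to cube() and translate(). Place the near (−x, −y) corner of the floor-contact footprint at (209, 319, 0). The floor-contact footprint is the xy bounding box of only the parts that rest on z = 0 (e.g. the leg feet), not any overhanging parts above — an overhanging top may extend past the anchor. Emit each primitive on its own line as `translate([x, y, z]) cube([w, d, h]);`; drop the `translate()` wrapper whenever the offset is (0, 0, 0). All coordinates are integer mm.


translate([209, 319, 0]) cube([79, 17, 966]);
translate([662, 319, 0]) cube([79, 17, 966]);
translate([288, 319, 0]) cube([374, 17, 79]);
translate([288, 319, 887]) cube([374, 17, 79]);


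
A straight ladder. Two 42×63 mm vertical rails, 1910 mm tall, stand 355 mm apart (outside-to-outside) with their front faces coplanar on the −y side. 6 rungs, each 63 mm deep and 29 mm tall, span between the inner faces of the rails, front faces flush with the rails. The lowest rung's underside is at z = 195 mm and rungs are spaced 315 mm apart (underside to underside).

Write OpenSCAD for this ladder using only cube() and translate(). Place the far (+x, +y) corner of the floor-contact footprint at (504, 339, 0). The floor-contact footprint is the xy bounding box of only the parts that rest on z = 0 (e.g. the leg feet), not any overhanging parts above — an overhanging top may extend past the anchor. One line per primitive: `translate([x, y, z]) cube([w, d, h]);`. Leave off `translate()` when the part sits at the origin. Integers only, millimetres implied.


// rung span = 355 - 2*42 = 271
// rung[k] z = 195 + k*315
translate([149, 276, 0]) cube([42, 63, 1910]);
translate([462, 276, 0]) cube([42, 63, 1910]);
translate([191, 276, 195]) cube([271, 63, 29]);
translate([191, 276, 510]) cube([271, 63, 29]);
translate([191, 276, 825]) cube([271, 63, 29]);
translate([191, 276, 1140]) cube([271, 63, 29]);
translate([191, 276, 1455]) cube([271, 63, 29]);
translate([191, 276, 1770]) cube([271, 63, 29]);


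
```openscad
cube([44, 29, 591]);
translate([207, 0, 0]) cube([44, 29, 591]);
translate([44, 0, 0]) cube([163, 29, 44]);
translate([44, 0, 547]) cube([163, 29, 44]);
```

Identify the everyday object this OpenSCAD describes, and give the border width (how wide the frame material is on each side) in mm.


A picture frame. The border width is 44 mm.

Four thin pieces enclosing a rectangular opening — a picture frame. The two full-height stiles are 591 mm tall; the top rail sits at z = 547 and is 44 mm tall, so the border above the opening is 591 − 547 = 44 mm, matching the stile x-width.


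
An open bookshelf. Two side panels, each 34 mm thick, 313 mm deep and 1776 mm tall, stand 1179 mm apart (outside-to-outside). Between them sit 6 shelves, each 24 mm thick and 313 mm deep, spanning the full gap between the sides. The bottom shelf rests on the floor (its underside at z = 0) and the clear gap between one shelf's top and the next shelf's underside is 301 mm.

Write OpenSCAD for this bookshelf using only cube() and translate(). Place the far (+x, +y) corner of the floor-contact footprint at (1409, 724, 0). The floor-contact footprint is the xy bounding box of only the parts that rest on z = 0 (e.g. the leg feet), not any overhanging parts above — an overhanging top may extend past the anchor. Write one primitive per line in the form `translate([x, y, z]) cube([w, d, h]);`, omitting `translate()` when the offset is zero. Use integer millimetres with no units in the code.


translate([230, 411, 0]) cube([34, 313, 1776]);
translate([1375, 411, 0]) cube([34, 313, 1776]);
translate([264, 411, 0]) cube([1111, 313, 24]);
translate([264, 411, 325]) cube([1111, 313, 24]);
translate([264, 411, 650]) cube([1111, 313, 24]);
translate([264, 411, 975]) cube([1111, 313, 24]);
translate([264, 411, 1300]) cube([1111, 313, 24]);
translate([264, 411, 1625]) cube([1111, 313, 24]);


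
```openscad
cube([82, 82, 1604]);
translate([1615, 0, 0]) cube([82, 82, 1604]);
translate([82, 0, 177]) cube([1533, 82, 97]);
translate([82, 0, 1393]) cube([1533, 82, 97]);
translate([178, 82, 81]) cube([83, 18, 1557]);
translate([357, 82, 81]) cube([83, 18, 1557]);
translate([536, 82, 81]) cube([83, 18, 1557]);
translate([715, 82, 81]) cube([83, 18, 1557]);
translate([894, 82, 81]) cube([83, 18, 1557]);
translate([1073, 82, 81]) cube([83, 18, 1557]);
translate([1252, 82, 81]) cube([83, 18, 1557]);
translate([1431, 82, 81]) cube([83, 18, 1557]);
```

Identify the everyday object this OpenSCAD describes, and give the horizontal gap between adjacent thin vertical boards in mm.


A fence section. The picket gap is 96 mm.

Two posts, two rails, 8 pickets — a fence section. Span 1533 mm holds 8 pickets of 83 mm with 9 equal gaps: ⌊(1533 − 8·83) / 9⌋ = 96 mm.


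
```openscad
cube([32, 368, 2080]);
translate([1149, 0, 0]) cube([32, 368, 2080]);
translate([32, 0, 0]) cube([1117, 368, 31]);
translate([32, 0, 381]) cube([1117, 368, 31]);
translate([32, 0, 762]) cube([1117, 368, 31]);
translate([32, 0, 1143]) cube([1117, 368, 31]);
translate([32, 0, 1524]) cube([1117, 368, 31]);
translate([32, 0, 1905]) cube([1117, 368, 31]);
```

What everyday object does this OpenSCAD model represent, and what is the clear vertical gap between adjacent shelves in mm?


A bookshelf. The clear shelf gap is 350 mm.

Two tall side panels with 6 horizontal boards between them — a bookshelf. The first two shelf undersides are at z = 0 and z = 381; with shelf thickness 31, the clear gap is 381 − 0 − 31 = 350 mm.


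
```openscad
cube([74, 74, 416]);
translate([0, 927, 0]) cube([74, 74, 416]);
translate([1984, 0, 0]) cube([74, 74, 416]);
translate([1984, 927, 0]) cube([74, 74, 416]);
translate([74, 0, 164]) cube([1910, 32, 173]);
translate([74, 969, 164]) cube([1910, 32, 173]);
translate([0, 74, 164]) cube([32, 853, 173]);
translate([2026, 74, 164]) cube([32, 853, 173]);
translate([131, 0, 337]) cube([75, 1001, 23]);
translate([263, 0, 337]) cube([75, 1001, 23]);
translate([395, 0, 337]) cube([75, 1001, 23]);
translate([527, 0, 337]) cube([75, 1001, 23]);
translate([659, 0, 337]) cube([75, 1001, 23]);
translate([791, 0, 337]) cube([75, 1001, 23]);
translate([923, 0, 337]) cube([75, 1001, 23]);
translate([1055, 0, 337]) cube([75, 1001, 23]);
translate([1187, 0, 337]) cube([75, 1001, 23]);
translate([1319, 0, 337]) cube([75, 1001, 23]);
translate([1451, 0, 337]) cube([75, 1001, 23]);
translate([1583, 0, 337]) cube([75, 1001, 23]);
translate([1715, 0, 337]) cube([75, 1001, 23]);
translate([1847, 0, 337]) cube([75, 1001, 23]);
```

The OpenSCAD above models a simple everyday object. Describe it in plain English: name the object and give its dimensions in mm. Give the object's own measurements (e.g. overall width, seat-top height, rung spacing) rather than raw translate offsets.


A bed frame 2058 mm long (x) by 1001 mm wide (y). Four 74×74 mm corner posts, 416 mm tall, at the corners of the footprint. Four rails of 32 mm thickness and 173 mm height run between adjacent posts with their undersides at z = 164 mm, their outer faces flush with the outside of the frame (the two x-running rails run between the posts' inner faces; the two y-running rails run between the posts' inner faces). 14 slats, each 75 mm wide (x) and 23 mm thick, lie across the top of the two x-running rails, running the full 1001 mm width of the frame in y; along x they sit between the end posts with a 57 mm gap after the −x posts and between neighbouring slats, leaving 62 mm before the +x posts.
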